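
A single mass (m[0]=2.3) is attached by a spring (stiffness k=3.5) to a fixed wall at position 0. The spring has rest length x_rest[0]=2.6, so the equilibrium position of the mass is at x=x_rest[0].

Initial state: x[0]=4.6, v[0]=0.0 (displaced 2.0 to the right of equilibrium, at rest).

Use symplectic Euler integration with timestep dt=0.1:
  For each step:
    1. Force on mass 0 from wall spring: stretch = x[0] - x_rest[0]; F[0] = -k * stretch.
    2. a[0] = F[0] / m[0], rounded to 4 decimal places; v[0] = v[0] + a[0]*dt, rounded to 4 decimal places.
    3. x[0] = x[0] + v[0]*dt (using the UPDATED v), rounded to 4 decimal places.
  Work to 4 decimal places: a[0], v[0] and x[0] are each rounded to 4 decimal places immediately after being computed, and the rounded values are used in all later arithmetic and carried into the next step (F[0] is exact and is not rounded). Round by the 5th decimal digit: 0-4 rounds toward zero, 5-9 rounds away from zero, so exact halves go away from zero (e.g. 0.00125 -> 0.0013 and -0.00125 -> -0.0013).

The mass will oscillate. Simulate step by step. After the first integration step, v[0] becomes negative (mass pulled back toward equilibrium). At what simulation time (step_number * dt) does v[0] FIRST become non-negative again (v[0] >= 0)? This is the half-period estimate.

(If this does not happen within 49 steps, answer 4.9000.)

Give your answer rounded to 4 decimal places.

Step 0: x=[4.6000] v=[0.0000]
Step 1: x=[4.5696] v=[-0.3044]
Step 2: x=[4.5092] v=[-0.6041]
Step 3: x=[4.4197] v=[-0.8946]
Step 4: x=[4.3026] v=[-1.1715]
Step 5: x=[4.1595] v=[-1.4306]
Step 6: x=[3.9927] v=[-1.6679]
Step 7: x=[3.8047] v=[-1.8798]
Step 8: x=[3.5984] v=[-2.0631]
Step 9: x=[3.3769] v=[-2.2150]
Step 10: x=[3.1436] v=[-2.3332]
Step 11: x=[2.9020] v=[-2.4159]
Step 12: x=[2.6558] v=[-2.4619]
Step 13: x=[2.4088] v=[-2.4704]
Step 14: x=[2.1647] v=[-2.4413]
Step 15: x=[1.9272] v=[-2.3751]
Step 16: x=[1.6999] v=[-2.2727]
Step 17: x=[1.4863] v=[-2.1357]
Step 18: x=[1.2897] v=[-1.9662]
Step 19: x=[1.1130] v=[-1.7668]
Step 20: x=[0.9590] v=[-1.5405]
Step 21: x=[0.8299] v=[-1.2908]
Step 22: x=[0.7278] v=[-1.0214]
Step 23: x=[0.6542] v=[-0.7365]
Step 24: x=[0.6102] v=[-0.4404]
Step 25: x=[0.5964] v=[-0.1376]
Step 26: x=[0.6131] v=[0.1673]
First v>=0 after going negative at step 26, time=2.6000

Answer: 2.6000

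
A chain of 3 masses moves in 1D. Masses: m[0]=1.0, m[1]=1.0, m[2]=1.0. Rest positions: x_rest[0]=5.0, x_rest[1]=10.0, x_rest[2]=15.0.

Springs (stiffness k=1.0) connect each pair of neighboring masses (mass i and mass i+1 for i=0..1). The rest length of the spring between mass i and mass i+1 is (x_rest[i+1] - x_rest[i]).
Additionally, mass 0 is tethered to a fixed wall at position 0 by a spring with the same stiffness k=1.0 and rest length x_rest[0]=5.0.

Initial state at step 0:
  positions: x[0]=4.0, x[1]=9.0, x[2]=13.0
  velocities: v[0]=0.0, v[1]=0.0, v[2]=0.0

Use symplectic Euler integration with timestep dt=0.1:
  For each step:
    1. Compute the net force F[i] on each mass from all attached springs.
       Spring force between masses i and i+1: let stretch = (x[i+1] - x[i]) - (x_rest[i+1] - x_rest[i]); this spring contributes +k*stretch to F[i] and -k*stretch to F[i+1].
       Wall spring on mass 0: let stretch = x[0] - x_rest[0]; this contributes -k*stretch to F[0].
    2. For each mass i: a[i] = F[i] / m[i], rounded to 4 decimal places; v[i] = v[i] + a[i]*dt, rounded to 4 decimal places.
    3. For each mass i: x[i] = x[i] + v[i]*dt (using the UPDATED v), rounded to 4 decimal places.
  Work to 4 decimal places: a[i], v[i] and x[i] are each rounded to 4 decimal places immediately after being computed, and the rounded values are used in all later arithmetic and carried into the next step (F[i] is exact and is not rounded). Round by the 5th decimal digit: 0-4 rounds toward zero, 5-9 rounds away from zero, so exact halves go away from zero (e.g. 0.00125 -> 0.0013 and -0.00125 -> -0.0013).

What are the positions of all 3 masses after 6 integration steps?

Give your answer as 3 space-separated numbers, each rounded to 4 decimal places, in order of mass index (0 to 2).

Step 0: x=[4.0000 9.0000 13.0000] v=[0.0000 0.0000 0.0000]
Step 1: x=[4.0100 8.9900 13.0100] v=[0.1000 -0.1000 0.1000]
Step 2: x=[4.0297 8.9704 13.0298] v=[0.1970 -0.1960 0.1980]
Step 3: x=[4.0585 8.9420 13.0590] v=[0.2881 -0.2841 0.2921]
Step 4: x=[4.0956 8.9059 13.0970] v=[0.3706 -0.3608 0.3804]
Step 5: x=[4.1398 8.8636 13.1431] v=[0.4421 -0.4227 0.4613]
Step 6: x=[4.1899 8.8169 13.1964] v=[0.5005 -0.4671 0.5334]

Answer: 4.1899 8.8169 13.1964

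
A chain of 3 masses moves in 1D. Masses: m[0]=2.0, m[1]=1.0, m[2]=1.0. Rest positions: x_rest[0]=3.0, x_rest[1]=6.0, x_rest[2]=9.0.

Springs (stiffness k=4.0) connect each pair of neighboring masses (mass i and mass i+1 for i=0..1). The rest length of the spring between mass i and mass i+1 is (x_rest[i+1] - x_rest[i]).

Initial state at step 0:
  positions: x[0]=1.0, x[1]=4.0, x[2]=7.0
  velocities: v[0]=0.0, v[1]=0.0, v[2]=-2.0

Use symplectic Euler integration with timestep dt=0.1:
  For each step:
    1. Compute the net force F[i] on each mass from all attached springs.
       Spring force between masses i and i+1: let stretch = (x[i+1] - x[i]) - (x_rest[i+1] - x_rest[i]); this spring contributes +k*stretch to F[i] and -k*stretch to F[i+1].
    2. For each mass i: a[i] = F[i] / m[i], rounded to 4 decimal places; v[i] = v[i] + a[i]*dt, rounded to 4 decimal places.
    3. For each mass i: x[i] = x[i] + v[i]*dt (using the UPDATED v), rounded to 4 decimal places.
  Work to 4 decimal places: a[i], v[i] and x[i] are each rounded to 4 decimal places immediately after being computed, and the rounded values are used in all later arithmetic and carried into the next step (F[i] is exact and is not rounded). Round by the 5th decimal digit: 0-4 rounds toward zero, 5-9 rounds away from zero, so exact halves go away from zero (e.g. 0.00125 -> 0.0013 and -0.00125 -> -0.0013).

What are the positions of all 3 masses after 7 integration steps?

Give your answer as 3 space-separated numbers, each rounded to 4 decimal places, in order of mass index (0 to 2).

Step 0: x=[1.0000 4.0000 7.0000] v=[0.0000 0.0000 -2.0000]
Step 1: x=[1.0000 4.0000 6.8000] v=[0.0000 0.0000 -2.0000]
Step 2: x=[1.0000 3.9920 6.6080] v=[0.0000 -0.0800 -1.9200]
Step 3: x=[0.9998 3.9690 6.4314] v=[-0.0016 -0.2304 -1.7664]
Step 4: x=[0.9990 3.9257 6.2763] v=[-0.0078 -0.4331 -1.5514]
Step 5: x=[0.9968 3.8594 6.1471] v=[-0.0225 -0.6635 -1.2916]
Step 6: x=[0.9918 3.7701 6.0464] v=[-0.0500 -0.8935 -1.0067]
Step 7: x=[0.9824 3.6607 5.9747] v=[-0.0943 -1.0943 -0.7172]

Answer: 0.9824 3.6607 5.9747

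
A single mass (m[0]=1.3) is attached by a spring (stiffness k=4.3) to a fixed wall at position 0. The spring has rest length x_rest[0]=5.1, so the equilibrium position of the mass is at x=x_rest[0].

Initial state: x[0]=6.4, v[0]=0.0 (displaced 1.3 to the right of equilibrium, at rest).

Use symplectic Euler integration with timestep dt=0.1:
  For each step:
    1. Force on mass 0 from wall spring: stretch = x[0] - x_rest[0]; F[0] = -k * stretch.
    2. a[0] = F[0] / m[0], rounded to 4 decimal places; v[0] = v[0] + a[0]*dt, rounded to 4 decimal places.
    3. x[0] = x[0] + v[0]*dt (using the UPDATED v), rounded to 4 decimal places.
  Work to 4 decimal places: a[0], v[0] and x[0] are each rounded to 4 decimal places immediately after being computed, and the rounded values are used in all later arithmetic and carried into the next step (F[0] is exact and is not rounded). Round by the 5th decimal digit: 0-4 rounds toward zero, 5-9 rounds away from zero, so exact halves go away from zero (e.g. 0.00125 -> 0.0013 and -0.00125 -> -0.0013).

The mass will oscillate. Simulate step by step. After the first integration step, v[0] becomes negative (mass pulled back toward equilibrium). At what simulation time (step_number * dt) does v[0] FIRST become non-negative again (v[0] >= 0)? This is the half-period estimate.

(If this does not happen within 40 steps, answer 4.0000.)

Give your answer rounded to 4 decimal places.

Answer: 1.8000

Derivation:
Step 0: x=[6.4000] v=[0.0000]
Step 1: x=[6.3570] v=[-0.4300]
Step 2: x=[6.2724] v=[-0.8458]
Step 3: x=[6.1490] v=[-1.2336]
Step 4: x=[5.9909] v=[-1.5806]
Step 5: x=[5.8034] v=[-1.8753]
Step 6: x=[5.5926] v=[-2.1080]
Step 7: x=[5.3655] v=[-2.2709]
Step 8: x=[5.1296] v=[-2.3587]
Step 9: x=[4.8928] v=[-2.3685]
Step 10: x=[4.6628] v=[-2.3000]
Step 11: x=[4.4473] v=[-2.1554]
Step 12: x=[4.2534] v=[-1.9395]
Step 13: x=[4.0875] v=[-1.6595]
Step 14: x=[3.9550] v=[-1.3246]
Step 15: x=[3.8604] v=[-0.9459]
Step 16: x=[3.8068] v=[-0.5359]
Step 17: x=[3.7960] v=[-0.1082]
Step 18: x=[3.8283] v=[0.3231]
First v>=0 after going negative at step 18, time=1.8000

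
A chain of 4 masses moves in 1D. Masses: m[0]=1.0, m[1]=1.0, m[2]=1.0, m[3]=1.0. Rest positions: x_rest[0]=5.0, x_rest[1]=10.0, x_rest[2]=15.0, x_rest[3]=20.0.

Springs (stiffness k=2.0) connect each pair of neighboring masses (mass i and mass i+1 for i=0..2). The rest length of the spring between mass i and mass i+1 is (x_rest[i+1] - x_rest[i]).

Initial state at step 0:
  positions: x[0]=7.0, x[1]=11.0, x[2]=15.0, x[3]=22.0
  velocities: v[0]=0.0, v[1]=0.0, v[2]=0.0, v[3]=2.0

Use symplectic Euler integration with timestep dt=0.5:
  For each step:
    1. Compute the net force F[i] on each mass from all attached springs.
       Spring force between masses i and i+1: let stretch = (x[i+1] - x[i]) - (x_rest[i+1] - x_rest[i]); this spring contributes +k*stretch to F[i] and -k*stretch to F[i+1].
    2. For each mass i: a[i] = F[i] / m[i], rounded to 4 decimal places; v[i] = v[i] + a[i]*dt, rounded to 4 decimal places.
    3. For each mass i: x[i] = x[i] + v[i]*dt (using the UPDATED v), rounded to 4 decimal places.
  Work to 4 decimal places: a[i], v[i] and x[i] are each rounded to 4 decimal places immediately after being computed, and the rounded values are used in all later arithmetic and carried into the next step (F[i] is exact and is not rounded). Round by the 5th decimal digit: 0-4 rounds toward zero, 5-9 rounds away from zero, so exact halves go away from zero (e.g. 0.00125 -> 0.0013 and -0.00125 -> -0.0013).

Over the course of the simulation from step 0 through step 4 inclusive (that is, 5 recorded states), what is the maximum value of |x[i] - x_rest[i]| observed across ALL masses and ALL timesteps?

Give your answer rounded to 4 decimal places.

Answer: 3.1250

Derivation:
Step 0: x=[7.0000 11.0000 15.0000 22.0000] v=[0.0000 0.0000 0.0000 2.0000]
Step 1: x=[6.5000 11.0000 16.5000 22.0000] v=[-1.0000 0.0000 3.0000 0.0000]
Step 2: x=[5.7500 11.5000 18.0000 21.7500] v=[-1.5000 1.0000 3.0000 -0.5000]
Step 3: x=[5.3750 12.3750 18.1250 22.1250] v=[-0.7500 1.7500 0.2500 0.7500]
Step 4: x=[6.0000 12.6250 17.3750 23.0000] v=[1.2500 0.5000 -1.5000 1.7500]
Max displacement = 3.1250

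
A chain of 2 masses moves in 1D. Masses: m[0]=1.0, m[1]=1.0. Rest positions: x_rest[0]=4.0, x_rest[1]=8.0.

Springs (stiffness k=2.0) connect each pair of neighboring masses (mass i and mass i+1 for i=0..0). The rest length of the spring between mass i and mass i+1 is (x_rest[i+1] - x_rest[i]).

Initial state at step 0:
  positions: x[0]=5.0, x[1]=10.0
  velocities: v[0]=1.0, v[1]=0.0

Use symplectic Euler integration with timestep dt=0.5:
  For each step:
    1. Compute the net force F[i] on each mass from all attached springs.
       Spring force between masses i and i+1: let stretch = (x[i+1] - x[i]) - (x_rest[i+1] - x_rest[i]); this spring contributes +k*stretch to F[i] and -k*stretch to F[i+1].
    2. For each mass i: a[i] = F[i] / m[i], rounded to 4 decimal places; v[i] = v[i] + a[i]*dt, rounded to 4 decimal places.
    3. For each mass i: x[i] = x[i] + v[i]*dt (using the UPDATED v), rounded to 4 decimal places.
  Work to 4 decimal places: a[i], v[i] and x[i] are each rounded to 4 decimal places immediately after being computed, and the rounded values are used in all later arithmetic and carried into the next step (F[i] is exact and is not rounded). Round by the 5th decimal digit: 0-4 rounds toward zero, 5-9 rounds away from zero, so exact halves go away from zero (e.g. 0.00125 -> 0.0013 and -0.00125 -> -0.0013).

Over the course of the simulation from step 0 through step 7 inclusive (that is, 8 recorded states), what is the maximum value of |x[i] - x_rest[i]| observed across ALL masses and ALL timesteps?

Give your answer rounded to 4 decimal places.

Answer: 3.5000

Derivation:
Step 0: x=[5.0000 10.0000] v=[1.0000 0.0000]
Step 1: x=[6.0000 9.5000] v=[2.0000 -1.0000]
Step 2: x=[6.7500 9.2500] v=[1.5000 -0.5000]
Step 3: x=[6.7500 9.7500] v=[0.0000 1.0000]
Step 4: x=[6.2500 10.7500] v=[-1.0000 2.0000]
Step 5: x=[6.0000 11.5000] v=[-0.5000 1.5000]
Step 6: x=[6.5000 11.5000] v=[1.0000 0.0000]
Step 7: x=[7.5000 11.0000] v=[2.0000 -1.0000]
Max displacement = 3.5000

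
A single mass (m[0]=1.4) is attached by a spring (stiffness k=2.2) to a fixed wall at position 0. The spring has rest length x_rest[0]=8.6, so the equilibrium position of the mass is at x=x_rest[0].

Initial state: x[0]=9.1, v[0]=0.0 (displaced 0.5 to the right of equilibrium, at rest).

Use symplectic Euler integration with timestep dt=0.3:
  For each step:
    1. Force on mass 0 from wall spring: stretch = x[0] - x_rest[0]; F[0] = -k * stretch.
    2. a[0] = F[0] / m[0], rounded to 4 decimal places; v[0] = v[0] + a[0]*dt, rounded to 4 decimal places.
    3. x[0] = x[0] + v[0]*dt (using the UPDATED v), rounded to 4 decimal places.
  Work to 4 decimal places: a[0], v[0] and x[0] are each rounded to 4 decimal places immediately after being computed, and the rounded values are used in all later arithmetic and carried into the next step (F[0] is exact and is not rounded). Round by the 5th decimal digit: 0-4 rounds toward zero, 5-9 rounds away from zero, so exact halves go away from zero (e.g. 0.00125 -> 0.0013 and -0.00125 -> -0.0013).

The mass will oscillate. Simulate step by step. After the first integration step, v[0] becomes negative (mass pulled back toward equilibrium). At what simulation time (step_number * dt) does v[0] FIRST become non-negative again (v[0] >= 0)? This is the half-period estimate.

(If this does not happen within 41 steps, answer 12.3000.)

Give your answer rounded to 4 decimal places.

Step 0: x=[9.1000] v=[0.0000]
Step 1: x=[9.0293] v=[-0.2357]
Step 2: x=[8.8979] v=[-0.4381]
Step 3: x=[8.7244] v=[-0.5785]
Step 4: x=[8.5332] v=[-0.6372]
Step 5: x=[8.3515] v=[-0.6057]
Step 6: x=[8.2049] v=[-0.4886]
Step 7: x=[8.1142] v=[-0.3023]
Step 8: x=[8.0922] v=[-0.0733]
Step 9: x=[8.1420] v=[0.1661]
First v>=0 after going negative at step 9, time=2.7000

Answer: 2.7000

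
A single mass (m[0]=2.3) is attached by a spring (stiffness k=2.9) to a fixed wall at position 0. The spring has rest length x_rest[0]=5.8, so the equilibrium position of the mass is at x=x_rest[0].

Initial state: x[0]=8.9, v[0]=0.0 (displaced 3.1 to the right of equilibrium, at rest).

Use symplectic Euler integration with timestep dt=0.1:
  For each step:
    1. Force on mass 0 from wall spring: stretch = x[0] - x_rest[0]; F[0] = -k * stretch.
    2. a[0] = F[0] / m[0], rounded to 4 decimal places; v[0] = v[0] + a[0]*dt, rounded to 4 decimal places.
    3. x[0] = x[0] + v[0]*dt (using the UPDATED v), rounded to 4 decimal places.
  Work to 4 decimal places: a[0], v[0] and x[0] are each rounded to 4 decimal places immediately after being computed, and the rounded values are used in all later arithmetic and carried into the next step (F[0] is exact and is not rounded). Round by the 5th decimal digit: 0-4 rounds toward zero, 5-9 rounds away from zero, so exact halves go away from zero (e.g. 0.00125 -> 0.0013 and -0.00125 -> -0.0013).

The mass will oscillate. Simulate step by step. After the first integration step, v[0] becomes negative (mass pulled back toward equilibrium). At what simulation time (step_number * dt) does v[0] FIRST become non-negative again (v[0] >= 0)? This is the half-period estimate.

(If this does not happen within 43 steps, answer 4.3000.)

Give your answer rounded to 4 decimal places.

Step 0: x=[8.9000] v=[0.0000]
Step 1: x=[8.8609] v=[-0.3909]
Step 2: x=[8.7832] v=[-0.7768]
Step 3: x=[8.6679] v=[-1.1529]
Step 4: x=[8.5165] v=[-1.5145]
Step 5: x=[8.3308] v=[-1.8570]
Step 6: x=[8.1132] v=[-2.1761]
Step 7: x=[7.8664] v=[-2.4678]
Step 8: x=[7.5936] v=[-2.7284]
Step 9: x=[7.2981] v=[-2.9546]
Step 10: x=[6.9838] v=[-3.1435]
Step 11: x=[6.6545] v=[-3.2928]
Step 12: x=[6.3145] v=[-3.4005]
Step 13: x=[5.9680] v=[-3.4654]
Step 14: x=[5.6193] v=[-3.4866]
Step 15: x=[5.2729] v=[-3.4638]
Step 16: x=[4.9332] v=[-3.3973]
Step 17: x=[4.6044] v=[-3.2880]
Step 18: x=[4.2907] v=[-3.1373]
Step 19: x=[3.9960] v=[-2.9470]
Step 20: x=[3.7241] v=[-2.7195]
Step 21: x=[3.4783] v=[-2.4578]
Step 22: x=[3.2618] v=[-2.1651]
Step 23: x=[3.0773] v=[-1.8451]
Step 24: x=[2.9271] v=[-1.5018]
Step 25: x=[2.8131] v=[-1.1396]
Step 26: x=[2.7368] v=[-0.7630]
Step 27: x=[2.6991] v=[-0.3768]
Step 28: x=[2.7005] v=[0.0142]
First v>=0 after going negative at step 28, time=2.8000

Answer: 2.8000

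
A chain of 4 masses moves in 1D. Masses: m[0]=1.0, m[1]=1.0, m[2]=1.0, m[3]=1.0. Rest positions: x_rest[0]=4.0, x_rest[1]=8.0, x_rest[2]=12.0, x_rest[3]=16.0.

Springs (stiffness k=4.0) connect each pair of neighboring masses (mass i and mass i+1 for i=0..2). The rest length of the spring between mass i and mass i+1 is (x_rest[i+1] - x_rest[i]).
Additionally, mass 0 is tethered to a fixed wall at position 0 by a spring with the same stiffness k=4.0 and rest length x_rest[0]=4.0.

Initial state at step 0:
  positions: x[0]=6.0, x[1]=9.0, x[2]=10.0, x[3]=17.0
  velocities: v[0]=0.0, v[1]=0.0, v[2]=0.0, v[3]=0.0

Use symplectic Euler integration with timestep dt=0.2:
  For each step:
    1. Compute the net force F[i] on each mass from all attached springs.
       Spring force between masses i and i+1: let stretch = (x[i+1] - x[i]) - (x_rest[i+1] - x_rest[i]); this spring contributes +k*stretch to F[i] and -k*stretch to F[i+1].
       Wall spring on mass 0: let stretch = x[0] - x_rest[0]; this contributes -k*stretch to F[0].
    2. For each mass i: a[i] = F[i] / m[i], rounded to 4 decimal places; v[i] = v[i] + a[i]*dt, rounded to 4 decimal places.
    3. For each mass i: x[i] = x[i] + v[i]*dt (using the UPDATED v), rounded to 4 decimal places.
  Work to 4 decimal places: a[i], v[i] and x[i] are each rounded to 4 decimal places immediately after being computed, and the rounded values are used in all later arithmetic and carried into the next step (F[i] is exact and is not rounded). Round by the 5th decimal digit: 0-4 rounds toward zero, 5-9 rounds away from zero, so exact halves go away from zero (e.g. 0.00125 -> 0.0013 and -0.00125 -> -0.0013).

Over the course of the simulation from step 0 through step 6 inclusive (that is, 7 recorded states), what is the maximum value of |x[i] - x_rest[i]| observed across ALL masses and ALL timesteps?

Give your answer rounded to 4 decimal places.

Step 0: x=[6.0000 9.0000 10.0000 17.0000] v=[0.0000 0.0000 0.0000 0.0000]
Step 1: x=[5.5200 8.6800 10.9600 16.5200] v=[-2.4000 -1.6000 4.8000 -2.4000]
Step 2: x=[4.6624 8.2192 12.4448 15.7904] v=[-4.2880 -2.3040 7.4240 -3.6480]
Step 3: x=[3.6279 7.8654 13.7888 15.1655] v=[-5.1725 -1.7690 6.7200 -3.1245]
Step 4: x=[2.6909 7.7813 14.4053 14.9603] v=[-4.6848 -0.4203 3.0826 -1.0259]
Step 5: x=[2.1379 7.9426 14.0508 15.3063] v=[-2.7652 0.8066 -1.7726 1.7301]
Step 6: x=[2.1715 8.1525 12.9198 16.0914] v=[0.1682 1.0494 -5.6548 3.9257]
Max displacement = 2.4053

Answer: 2.4053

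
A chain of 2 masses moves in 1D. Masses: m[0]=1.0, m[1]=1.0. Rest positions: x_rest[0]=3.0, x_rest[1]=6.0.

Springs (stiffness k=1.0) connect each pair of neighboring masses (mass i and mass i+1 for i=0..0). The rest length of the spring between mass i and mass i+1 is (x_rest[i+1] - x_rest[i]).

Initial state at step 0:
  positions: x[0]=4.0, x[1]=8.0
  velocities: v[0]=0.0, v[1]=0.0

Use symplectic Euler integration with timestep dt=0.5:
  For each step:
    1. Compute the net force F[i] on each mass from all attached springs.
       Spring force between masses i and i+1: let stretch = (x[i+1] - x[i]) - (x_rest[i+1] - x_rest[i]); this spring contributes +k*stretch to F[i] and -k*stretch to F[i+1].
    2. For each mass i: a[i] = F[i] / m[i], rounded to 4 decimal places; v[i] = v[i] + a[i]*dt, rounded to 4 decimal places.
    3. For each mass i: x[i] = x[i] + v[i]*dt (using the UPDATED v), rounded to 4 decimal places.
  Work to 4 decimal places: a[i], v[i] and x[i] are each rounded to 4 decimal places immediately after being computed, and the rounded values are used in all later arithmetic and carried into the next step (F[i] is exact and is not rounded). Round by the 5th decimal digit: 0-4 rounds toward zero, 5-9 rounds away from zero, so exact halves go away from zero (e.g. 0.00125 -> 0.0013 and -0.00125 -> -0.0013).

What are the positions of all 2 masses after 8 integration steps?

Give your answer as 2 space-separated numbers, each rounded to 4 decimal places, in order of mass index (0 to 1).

Answer: 3.9707 8.0295

Derivation:
Step 0: x=[4.0000 8.0000] v=[0.0000 0.0000]
Step 1: x=[4.2500 7.7500] v=[0.5000 -0.5000]
Step 2: x=[4.6250 7.3750] v=[0.7500 -0.7500]
Step 3: x=[4.9375 7.0625] v=[0.6250 -0.6250]
Step 4: x=[5.0313 6.9688] v=[0.1875 -0.1875]
Step 5: x=[4.8594 7.1407] v=[-0.3438 0.3438]
Step 6: x=[4.5078 7.4923] v=[-0.7032 0.7032]
Step 7: x=[4.1523 7.8478] v=[-0.7110 0.7110]
Step 8: x=[3.9707 8.0295] v=[-0.3633 0.3633]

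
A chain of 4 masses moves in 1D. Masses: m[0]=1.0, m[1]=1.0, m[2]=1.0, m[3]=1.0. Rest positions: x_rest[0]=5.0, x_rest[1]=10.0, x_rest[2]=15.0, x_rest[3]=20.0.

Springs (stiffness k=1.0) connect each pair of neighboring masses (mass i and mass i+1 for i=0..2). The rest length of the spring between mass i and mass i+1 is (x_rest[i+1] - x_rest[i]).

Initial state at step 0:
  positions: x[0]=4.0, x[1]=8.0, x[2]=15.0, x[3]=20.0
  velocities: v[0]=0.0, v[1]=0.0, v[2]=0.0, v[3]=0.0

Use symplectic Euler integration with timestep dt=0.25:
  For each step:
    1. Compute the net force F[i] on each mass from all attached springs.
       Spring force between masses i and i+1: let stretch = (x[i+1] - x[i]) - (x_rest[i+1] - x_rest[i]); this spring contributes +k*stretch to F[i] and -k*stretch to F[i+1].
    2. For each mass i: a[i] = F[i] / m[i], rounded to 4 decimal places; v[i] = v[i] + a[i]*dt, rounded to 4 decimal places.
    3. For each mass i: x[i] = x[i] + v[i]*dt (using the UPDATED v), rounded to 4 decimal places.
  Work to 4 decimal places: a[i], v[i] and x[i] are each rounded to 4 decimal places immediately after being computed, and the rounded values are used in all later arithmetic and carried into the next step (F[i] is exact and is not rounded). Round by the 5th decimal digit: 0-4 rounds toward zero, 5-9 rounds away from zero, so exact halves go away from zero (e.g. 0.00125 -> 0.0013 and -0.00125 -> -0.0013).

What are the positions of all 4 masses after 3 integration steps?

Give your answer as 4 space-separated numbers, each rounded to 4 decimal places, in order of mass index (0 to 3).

Answer: 3.6999 8.9564 14.3807 19.9631

Derivation:
Step 0: x=[4.0000 8.0000 15.0000 20.0000] v=[0.0000 0.0000 0.0000 0.0000]
Step 1: x=[3.9375 8.1875 14.8750 20.0000] v=[-0.2500 0.7500 -0.5000 0.0000]
Step 2: x=[3.8281 8.5274 14.6524 19.9922] v=[-0.4375 1.3594 -0.8906 -0.0313]
Step 3: x=[3.6999 8.9564 14.3807 19.9631] v=[-0.5127 1.7158 -1.0869 -0.1163]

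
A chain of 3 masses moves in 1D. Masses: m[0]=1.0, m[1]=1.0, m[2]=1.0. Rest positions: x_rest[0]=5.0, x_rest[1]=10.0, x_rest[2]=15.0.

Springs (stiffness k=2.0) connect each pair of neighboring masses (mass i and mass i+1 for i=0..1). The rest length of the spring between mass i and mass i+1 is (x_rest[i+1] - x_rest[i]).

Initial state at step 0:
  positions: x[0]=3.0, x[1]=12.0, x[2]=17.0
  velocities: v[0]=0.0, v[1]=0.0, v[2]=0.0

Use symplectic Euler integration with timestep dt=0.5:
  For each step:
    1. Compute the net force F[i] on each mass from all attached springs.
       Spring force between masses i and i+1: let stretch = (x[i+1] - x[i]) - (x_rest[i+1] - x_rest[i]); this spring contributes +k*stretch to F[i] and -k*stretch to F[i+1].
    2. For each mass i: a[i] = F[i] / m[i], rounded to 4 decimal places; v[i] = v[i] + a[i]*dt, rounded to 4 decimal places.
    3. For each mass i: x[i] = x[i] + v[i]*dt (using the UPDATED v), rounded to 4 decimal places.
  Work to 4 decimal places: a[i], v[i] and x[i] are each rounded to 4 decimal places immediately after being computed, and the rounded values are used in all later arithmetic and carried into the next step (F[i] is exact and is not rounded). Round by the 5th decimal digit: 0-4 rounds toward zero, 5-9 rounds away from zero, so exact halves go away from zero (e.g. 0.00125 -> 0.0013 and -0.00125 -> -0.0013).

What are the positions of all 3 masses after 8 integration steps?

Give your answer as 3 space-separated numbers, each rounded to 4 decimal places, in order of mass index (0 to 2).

Answer: 3.3751 11.0157 17.6094

Derivation:
Step 0: x=[3.0000 12.0000 17.0000] v=[0.0000 0.0000 0.0000]
Step 1: x=[5.0000 10.0000 17.0000] v=[4.0000 -4.0000 0.0000]
Step 2: x=[7.0000 9.0000 16.0000] v=[4.0000 -2.0000 -2.0000]
Step 3: x=[7.5000 10.5000 14.0000] v=[1.0000 3.0000 -4.0000]
Step 4: x=[7.0000 12.2500 12.7500] v=[-1.0000 3.5000 -2.5000]
Step 5: x=[6.6250 11.6250 13.7500] v=[-0.7500 -1.2500 2.0000]
Step 6: x=[6.2500 9.5625 16.1875] v=[-0.7500 -4.1250 4.8750]
Step 7: x=[5.0313 9.1563 17.8125] v=[-2.4375 -0.8125 3.2500]
Step 8: x=[3.3751 11.0157 17.6094] v=[-3.3125 3.7187 -0.4062]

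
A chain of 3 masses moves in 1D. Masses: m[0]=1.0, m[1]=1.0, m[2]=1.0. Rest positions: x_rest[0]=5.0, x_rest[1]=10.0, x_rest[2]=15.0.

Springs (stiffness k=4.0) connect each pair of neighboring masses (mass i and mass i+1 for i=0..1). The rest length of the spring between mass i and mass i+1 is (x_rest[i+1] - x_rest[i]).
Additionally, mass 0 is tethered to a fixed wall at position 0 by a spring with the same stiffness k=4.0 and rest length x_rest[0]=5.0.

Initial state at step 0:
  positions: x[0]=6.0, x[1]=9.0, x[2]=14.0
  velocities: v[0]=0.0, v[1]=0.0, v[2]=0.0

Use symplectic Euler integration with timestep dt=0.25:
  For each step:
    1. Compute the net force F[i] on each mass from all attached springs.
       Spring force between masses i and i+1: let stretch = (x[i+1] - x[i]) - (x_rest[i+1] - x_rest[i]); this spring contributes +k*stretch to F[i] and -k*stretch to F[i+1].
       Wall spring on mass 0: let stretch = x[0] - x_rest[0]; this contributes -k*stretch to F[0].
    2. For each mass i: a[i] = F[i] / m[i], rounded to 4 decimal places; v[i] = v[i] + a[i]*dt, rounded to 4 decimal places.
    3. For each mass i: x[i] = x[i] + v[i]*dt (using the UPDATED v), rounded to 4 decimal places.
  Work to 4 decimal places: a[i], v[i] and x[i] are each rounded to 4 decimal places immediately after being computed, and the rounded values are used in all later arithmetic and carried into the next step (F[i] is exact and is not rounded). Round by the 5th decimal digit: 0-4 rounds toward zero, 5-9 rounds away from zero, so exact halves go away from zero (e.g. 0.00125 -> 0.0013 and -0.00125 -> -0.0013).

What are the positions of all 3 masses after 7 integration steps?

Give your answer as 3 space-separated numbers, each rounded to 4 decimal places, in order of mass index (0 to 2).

Answer: 5.5618 9.4582 15.3231

Derivation:
Step 0: x=[6.0000 9.0000 14.0000] v=[0.0000 0.0000 0.0000]
Step 1: x=[5.2500 9.5000 14.0000] v=[-3.0000 2.0000 0.0000]
Step 2: x=[4.2500 10.0625 14.1250] v=[-4.0000 2.2500 0.5000]
Step 3: x=[3.6406 10.1875 14.4844] v=[-2.4375 0.5000 1.4375]
Step 4: x=[3.7578 9.7500 15.0196] v=[0.4688 -1.7500 2.1406]
Step 5: x=[4.4336 9.1319 15.4874] v=[2.7032 -2.4726 1.8710]
Step 6: x=[5.1756 8.9281 15.6163] v=[2.9679 -0.8154 0.5155]
Step 7: x=[5.5618 9.4582 15.3231] v=[1.5448 2.1203 -1.1727]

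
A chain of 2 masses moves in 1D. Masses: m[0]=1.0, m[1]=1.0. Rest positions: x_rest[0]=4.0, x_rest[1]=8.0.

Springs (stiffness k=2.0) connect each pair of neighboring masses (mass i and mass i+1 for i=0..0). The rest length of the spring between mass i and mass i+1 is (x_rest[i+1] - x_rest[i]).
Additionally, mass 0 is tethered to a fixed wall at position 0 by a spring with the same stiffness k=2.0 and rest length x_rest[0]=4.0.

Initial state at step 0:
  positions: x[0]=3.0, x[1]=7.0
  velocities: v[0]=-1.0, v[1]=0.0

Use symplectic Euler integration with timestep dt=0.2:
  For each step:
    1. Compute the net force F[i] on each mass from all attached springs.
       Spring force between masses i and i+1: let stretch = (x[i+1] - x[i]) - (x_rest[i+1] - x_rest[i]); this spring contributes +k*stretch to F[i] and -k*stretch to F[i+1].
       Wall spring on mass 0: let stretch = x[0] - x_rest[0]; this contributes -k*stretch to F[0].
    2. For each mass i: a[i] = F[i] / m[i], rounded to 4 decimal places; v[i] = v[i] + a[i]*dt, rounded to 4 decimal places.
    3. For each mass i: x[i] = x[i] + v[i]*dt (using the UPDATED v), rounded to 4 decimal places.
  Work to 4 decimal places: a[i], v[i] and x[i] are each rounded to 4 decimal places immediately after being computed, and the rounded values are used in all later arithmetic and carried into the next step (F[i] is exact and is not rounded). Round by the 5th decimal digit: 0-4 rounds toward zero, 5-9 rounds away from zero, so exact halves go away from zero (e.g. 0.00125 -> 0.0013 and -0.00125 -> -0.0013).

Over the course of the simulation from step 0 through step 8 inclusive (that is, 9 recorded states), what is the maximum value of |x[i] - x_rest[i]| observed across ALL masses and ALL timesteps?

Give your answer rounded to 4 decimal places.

Step 0: x=[3.0000 7.0000] v=[-1.0000 0.0000]
Step 1: x=[2.8800 7.0000] v=[-0.6000 0.0000]
Step 2: x=[2.8592 6.9904] v=[-0.1040 -0.0480]
Step 3: x=[2.9402 6.9703] v=[0.4048 -0.1005]
Step 4: x=[3.1084 6.9478] v=[0.8408 -0.1125]
Step 5: x=[3.3350 6.9381] v=[1.1332 -0.0483]
Step 6: x=[3.5831 6.9602] v=[1.2404 0.1105]
Step 7: x=[3.8147 7.0321] v=[1.1580 0.3597]
Step 8: x=[3.9985 7.1666] v=[0.9191 0.6727]
Max displacement = 1.1408

Answer: 1.1408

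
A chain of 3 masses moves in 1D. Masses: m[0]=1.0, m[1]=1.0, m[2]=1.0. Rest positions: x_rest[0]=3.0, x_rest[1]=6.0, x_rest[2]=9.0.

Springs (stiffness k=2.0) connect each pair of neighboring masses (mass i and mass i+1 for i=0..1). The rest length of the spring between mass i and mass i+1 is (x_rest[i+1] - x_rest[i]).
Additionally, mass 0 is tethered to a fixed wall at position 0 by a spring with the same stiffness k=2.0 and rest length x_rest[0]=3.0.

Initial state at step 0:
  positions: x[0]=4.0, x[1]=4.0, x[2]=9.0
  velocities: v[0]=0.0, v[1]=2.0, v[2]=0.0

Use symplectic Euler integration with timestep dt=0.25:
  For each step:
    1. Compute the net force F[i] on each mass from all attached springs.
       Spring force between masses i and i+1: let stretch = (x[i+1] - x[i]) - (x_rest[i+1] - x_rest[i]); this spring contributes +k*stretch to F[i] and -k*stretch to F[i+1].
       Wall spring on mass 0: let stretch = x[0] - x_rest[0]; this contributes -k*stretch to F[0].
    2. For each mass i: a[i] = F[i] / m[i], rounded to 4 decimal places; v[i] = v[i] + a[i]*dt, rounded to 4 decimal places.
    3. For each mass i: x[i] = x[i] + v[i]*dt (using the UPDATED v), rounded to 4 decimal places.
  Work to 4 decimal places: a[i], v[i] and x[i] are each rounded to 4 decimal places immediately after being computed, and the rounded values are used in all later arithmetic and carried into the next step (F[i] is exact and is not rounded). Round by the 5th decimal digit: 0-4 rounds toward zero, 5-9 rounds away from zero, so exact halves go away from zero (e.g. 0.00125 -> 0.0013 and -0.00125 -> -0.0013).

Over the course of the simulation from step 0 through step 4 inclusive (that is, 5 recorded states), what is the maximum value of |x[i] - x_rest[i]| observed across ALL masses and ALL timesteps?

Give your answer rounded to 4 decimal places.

Answer: 2.1824

Derivation:
Step 0: x=[4.0000 4.0000 9.0000] v=[0.0000 2.0000 0.0000]
Step 1: x=[3.5000 5.1250 8.7500] v=[-2.0000 4.5000 -1.0000]
Step 2: x=[2.7656 6.5000 8.4219] v=[-2.9375 5.5000 -1.3125]
Step 3: x=[2.1523 7.6485 8.2285] v=[-2.4531 4.5938 -0.7735]
Step 4: x=[1.9570 8.1824 8.3376] v=[-0.7812 2.1357 0.4365]
Max displacement = 2.1824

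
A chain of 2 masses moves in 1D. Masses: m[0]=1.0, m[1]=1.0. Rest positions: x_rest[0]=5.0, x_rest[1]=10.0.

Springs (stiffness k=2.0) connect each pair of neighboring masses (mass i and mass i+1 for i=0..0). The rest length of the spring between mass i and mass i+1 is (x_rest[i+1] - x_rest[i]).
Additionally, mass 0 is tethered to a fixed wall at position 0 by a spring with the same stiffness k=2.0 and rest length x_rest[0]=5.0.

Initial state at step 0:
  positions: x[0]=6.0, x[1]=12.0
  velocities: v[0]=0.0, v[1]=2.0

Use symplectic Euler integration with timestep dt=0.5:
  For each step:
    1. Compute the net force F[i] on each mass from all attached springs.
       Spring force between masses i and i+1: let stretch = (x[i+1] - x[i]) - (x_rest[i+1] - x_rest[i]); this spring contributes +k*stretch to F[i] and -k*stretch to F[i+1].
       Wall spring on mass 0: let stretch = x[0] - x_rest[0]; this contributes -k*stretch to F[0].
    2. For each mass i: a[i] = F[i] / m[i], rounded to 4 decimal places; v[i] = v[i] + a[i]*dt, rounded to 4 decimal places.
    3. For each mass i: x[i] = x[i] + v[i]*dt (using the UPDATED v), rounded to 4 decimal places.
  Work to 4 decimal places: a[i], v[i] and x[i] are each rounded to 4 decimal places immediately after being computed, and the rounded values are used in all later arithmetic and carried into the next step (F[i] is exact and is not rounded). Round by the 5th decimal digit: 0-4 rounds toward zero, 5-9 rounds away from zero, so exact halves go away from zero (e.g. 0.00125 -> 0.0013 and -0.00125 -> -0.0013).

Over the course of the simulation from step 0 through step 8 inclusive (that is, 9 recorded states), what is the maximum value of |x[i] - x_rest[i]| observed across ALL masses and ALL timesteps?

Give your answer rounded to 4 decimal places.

Step 0: x=[6.0000 12.0000] v=[0.0000 2.0000]
Step 1: x=[6.0000 12.5000] v=[0.0000 1.0000]
Step 2: x=[6.2500 12.2500] v=[0.5000 -0.5000]
Step 3: x=[6.3750 11.5000] v=[0.2500 -1.5000]
Step 4: x=[5.8750 10.6875] v=[-1.0000 -1.6250]
Step 5: x=[4.8438 9.9688] v=[-2.0625 -1.4375]
Step 6: x=[3.9532 9.1876] v=[-1.7813 -1.5625]
Step 7: x=[3.7032 8.2892] v=[-0.5001 -1.7969]
Step 8: x=[3.8946 7.5978] v=[0.3827 -1.3829]
Max displacement = 2.5000

Answer: 2.5000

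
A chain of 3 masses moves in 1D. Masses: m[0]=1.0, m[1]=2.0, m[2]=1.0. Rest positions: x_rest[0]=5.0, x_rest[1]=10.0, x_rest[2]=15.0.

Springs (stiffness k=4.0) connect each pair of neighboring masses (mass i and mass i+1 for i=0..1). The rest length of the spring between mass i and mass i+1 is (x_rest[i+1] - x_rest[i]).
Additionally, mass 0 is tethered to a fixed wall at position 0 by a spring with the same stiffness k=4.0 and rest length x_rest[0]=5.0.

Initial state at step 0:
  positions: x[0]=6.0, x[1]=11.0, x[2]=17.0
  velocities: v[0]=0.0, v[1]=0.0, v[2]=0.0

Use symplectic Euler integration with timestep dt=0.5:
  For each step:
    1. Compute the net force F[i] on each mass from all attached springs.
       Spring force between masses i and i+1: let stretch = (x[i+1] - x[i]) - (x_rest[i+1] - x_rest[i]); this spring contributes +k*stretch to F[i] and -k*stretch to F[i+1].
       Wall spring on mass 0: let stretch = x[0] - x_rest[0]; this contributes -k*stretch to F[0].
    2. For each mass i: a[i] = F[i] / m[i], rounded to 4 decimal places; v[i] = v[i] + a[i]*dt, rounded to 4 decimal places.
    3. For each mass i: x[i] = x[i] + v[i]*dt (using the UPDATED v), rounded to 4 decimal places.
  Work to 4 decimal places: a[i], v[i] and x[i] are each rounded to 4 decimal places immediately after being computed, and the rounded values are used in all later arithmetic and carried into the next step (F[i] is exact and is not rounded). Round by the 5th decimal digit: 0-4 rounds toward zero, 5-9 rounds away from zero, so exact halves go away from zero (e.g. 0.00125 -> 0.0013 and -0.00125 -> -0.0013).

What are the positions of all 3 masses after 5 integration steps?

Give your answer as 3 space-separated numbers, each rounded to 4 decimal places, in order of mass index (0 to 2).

Answer: 3.7500 9.5000 14.2500

Derivation:
Step 0: x=[6.0000 11.0000 17.0000] v=[0.0000 0.0000 0.0000]
Step 1: x=[5.0000 11.5000 16.0000] v=[-2.0000 1.0000 -2.0000]
Step 2: x=[5.5000 11.0000 15.5000] v=[1.0000 -1.0000 -1.0000]
Step 3: x=[6.0000 10.0000 15.5000] v=[1.0000 -2.0000 0.0000]
Step 4: x=[4.5000 9.7500 15.0000] v=[-3.0000 -0.5000 -1.0000]
Step 5: x=[3.7500 9.5000 14.2500] v=[-1.5000 -0.5000 -1.5000]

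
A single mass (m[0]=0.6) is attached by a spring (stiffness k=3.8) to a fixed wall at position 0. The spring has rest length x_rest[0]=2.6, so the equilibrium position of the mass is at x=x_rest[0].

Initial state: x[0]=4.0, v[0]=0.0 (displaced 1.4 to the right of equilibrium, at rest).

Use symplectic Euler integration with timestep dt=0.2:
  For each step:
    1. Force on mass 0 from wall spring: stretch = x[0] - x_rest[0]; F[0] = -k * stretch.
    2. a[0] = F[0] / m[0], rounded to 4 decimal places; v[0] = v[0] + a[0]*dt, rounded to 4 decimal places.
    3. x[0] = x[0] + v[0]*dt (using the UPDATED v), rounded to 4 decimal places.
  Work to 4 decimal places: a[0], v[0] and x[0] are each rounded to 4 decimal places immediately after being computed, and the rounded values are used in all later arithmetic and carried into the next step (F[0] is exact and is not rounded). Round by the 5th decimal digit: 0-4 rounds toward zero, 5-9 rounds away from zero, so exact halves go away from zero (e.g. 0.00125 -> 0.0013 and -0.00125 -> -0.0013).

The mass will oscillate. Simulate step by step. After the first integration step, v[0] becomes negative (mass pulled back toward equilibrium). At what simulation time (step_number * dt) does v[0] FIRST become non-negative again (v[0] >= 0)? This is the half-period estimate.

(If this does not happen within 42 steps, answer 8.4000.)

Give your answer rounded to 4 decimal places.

Step 0: x=[4.0000] v=[0.0000]
Step 1: x=[3.6453] v=[-1.7733]
Step 2: x=[3.0258] v=[-3.0973]
Step 3: x=[2.2985] v=[-3.6366]
Step 4: x=[1.6476] v=[-3.2547]
Step 5: x=[1.2379] v=[-2.0483]
Step 6: x=[1.1733] v=[-0.3230]
Step 7: x=[1.4701] v=[1.4842]
First v>=0 after going negative at step 7, time=1.4000

Answer: 1.4000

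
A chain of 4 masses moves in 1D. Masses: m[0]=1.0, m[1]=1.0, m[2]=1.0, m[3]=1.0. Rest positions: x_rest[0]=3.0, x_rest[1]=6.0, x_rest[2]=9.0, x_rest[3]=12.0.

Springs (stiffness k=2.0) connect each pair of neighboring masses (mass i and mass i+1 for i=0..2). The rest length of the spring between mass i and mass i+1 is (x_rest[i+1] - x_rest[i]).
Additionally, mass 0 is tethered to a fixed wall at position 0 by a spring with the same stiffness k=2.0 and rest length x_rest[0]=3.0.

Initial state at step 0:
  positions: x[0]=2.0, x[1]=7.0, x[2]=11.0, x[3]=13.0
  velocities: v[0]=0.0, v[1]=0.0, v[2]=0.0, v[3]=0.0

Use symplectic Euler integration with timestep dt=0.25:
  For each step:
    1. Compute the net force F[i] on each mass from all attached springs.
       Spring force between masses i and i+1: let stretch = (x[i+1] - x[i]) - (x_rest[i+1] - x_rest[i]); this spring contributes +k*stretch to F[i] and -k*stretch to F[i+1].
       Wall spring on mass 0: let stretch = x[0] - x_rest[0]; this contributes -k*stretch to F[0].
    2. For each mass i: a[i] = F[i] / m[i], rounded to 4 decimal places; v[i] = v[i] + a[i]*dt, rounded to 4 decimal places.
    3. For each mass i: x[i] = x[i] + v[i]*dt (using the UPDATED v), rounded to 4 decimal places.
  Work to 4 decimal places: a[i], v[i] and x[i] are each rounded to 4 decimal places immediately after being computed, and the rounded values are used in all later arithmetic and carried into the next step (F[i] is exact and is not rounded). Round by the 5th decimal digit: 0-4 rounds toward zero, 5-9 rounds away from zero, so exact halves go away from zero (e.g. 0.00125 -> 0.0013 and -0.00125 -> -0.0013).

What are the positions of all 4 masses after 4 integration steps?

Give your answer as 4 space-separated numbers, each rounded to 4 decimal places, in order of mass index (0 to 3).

Answer: 4.3313 6.3367 9.3316 13.6389

Derivation:
Step 0: x=[2.0000 7.0000 11.0000 13.0000] v=[0.0000 0.0000 0.0000 0.0000]
Step 1: x=[2.3750 6.8750 10.7500 13.1250] v=[1.5000 -0.5000 -1.0000 0.5000]
Step 2: x=[3.0156 6.6719 10.3125 13.3281] v=[2.5625 -0.8125 -1.7500 0.8125]
Step 3: x=[3.7363 6.4668 9.7969 13.5293] v=[2.8829 -0.8204 -2.0625 0.8047]
Step 4: x=[4.3313 6.3367 9.3316 13.6389] v=[2.3800 -0.5206 -1.8614 0.4385]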